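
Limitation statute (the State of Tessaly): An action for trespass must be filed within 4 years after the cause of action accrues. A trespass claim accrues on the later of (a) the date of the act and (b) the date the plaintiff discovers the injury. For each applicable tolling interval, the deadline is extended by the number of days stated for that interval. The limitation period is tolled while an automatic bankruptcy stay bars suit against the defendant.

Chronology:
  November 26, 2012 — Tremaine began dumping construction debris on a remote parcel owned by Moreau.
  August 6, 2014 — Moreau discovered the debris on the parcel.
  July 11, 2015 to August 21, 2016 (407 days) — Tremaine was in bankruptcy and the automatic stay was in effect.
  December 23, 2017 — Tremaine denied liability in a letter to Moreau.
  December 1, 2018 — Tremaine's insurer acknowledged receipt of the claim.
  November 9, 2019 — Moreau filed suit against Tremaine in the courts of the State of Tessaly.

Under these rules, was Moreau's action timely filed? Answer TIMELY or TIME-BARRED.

Taking the later of the act (November 26, 2012) and discovery (August 6, 2014), the claim accrued on August 6, 2014.
Adding the 4 years base period to August 6, 2014 gives a deadline of August 6, 2018, before any tolling.
The period was tolled for 407 days by the automatic bankruptcy stay (July 11, 2015 to August 21, 2016), pushing the deadline to September 17, 2019.
None of the other events listed affects the running of the period under the stated rules.
Moreau filed on November 9, 2019, after the September 17, 2019 deadline, so the action is time-barred.

TIME-BARRED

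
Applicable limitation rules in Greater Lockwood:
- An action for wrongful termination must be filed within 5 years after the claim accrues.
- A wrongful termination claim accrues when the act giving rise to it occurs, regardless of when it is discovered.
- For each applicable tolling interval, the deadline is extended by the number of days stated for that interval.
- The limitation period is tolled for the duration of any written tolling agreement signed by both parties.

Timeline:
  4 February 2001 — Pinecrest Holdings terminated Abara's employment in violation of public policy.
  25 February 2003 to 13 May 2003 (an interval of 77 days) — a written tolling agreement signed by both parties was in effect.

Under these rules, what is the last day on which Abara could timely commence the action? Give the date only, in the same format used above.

The claim accrued on 4 February 2001, the date of the act.
5 years from 4 February 2001 is 4 February 2006.
The written tolling agreement from 25 February 2003 to 13 May 2003 tolled the period for 77 days, extending the deadline to 22 April 2006.

22 April 2006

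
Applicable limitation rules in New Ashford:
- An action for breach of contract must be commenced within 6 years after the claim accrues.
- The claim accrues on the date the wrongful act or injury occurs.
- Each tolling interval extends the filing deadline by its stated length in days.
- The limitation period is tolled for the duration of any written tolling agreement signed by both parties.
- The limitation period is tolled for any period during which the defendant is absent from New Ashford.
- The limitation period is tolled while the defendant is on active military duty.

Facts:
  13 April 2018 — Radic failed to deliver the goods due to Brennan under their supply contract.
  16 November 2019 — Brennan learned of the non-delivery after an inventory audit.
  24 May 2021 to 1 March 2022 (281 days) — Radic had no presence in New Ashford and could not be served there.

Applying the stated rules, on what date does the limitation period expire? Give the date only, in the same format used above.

19 January 2025

Accrual is governed by the date of the act, so the period began to run on 13 April 2018; the later discovery on 16 November 2019 is irrelevant under the stated rule.
Adding the 6 years base period to 13 April 2018 gives a deadline of 13 April 2024, before any tolling.
The period was tolled for 281 days by the defendant's absence from the jurisdiction (24 May 2021 to 1 March 2022), pushing the deadline to 19 January 2025.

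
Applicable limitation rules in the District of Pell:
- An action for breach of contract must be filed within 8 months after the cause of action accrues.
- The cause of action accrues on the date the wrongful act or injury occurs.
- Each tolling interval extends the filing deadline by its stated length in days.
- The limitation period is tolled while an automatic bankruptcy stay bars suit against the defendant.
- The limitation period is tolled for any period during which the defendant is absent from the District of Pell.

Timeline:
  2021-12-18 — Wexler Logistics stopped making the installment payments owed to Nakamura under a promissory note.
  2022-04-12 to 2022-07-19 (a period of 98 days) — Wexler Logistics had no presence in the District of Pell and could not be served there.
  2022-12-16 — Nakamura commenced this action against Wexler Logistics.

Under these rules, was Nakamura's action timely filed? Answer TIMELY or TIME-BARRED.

The limitation period began to run on 2021-12-18.
8 months from 2021-12-18 is 2022-08-18.
The period was tolled for 98 days by the defendant's absence from the jurisdiction (2022-04-12 to 2022-07-19), pushing the deadline to 2022-11-24.
Filing on 2022-12-16 missed the 2022-11-24 deadline — the action is time-barred.

TIME-BARRED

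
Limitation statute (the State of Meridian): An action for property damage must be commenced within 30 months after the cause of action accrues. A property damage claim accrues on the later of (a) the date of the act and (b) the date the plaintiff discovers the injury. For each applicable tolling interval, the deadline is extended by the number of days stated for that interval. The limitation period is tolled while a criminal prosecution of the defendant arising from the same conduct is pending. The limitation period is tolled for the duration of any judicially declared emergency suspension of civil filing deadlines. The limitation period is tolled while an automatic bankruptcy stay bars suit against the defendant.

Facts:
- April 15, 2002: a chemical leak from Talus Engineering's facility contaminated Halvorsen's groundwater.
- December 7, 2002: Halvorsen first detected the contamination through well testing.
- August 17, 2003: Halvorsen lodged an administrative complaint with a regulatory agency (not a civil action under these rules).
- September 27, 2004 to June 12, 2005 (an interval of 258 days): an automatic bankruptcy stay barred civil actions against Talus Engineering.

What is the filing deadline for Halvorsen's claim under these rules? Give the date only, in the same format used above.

Taking the later of the act (April 15, 2002) and discovery (December 7, 2002), the claim accrued on December 7, 2002.
The untolled deadline — 30 months after December 7, 2002 — is June 7, 2005.
Because the automatic bankruptcy stay ran from September 27, 2004 to June 12, 2005, the deadline is extended by 258 days to February 20, 2006.
None of the other events listed affects the running of the period under the stated rules.

February 20, 2006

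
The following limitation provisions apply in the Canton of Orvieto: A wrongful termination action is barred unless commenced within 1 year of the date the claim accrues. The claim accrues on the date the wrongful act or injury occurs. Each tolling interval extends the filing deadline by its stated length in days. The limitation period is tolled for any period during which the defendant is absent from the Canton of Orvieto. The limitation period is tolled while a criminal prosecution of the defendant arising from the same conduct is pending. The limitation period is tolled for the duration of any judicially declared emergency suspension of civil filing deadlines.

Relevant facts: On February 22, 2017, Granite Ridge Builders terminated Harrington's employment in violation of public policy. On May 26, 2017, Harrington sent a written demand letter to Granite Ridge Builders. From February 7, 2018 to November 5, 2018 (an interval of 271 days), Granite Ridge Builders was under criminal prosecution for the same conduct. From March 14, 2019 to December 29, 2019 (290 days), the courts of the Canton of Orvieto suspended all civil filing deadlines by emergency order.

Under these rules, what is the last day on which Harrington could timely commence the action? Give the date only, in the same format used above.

November 20, 2018

The limitation period began to run on February 22, 2017.
1 year from February 22, 2017 is February 22, 2018.
The period was tolled for 271 days by the pending criminal prosecution (February 7, 2018 to November 5, 2018), pushing the deadline to November 20, 2018.
By the time the emergency suspension of filing deadlines began on March 14, 2019, the limitation period had already expired on November 20, 2018; that interval cannot revive it.
Nothing else in the chronology tolls or restarts the period.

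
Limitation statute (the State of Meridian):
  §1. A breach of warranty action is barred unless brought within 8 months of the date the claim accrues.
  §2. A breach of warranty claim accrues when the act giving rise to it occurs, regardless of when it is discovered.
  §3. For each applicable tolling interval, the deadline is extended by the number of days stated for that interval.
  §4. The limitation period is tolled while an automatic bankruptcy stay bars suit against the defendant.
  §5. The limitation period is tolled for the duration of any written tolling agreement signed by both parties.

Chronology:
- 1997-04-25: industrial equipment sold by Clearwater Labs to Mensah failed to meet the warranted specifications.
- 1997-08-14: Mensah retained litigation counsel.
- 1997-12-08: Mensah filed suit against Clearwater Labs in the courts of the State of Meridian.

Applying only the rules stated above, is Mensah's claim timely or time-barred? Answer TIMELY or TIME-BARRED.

The claim accrued on 1997-04-25, when the wrongful act occurred.
Adding the 8 months base period to 1997-04-25 gives a deadline of 1997-12-25, before any tolling.
None of the other events listed affects the running of the period under the stated rules.
Filing on 1997-12-08 beat the 1997-12-25 deadline — the action is timely.

TIMELY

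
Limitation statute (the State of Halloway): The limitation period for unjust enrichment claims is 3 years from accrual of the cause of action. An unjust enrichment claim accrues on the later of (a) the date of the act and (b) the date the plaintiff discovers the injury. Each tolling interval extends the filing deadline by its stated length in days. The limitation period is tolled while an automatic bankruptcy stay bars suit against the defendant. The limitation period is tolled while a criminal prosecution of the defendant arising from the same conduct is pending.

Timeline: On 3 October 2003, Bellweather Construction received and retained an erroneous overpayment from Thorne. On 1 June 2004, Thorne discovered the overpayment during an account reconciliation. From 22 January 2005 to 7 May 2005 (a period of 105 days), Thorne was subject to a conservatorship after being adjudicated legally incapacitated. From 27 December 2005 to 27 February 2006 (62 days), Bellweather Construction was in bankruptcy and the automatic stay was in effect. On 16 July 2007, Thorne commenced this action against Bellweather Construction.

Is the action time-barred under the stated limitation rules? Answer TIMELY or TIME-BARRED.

TIMELY

Because discovery on 1 June 2004 post-dates the 3 October 2003 act, accrual under the later-of rule falls on 1 June 2004.
3 years from 1 June 2004 is 1 June 2007.
The automatic bankruptcy stay from 27 December 2005 to 27 February 2006 tolled the period for 62 days, extending the deadline to 2 August 2007.
The plaintiff's legal incapacity from 22 January 2005 to 7 May 2005 does not toll the period, because no stated rule makes the plaintiff's incapacity a tolling event.
Thorne filed on 16 July 2007, before the 2 August 2007 deadline, so the action is timely.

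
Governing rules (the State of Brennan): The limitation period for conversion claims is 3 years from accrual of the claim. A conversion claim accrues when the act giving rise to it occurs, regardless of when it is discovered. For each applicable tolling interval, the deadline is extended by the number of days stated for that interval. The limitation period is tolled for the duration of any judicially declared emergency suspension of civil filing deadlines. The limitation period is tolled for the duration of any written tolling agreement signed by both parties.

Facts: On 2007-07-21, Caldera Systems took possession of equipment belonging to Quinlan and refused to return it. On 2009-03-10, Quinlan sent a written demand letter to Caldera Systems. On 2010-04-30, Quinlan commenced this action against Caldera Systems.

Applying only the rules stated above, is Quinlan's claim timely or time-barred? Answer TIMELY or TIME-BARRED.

TIMELY

The limitation period began to run on 2007-07-21.
3 years from 2007-07-21 is 2010-07-21.
None of the other events listed affects the running of the period under the stated rules.
Filing on 2010-04-30 beat the 2010-07-21 deadline — the action is timely.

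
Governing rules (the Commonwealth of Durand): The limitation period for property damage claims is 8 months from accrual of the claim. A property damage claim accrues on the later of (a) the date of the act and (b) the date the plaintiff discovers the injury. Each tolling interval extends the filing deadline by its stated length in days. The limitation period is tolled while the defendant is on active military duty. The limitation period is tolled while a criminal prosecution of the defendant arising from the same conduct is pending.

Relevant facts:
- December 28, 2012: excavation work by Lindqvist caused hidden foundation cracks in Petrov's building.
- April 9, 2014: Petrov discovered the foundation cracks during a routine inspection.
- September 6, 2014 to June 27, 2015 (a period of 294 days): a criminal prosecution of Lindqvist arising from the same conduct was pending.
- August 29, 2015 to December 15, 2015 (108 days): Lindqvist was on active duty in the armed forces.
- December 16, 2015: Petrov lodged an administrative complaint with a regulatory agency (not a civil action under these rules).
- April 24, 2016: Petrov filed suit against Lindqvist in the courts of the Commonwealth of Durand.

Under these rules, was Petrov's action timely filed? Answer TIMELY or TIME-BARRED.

Because discovery on April 9, 2014 post-dates the December 28, 2012 act, accrual under the later-of rule falls on April 9, 2014.
Adding the 8 months base period to April 9, 2014 gives a deadline of December 9, 2014, before any tolling.
Because the pending criminal prosecution ran from September 6, 2014 to June 27, 2015, the deadline is extended by 294 days to September 29, 2015.
Because the defendant's active military service ran from August 29, 2015 to December 15, 2015, the deadline is extended by 108 days to January 15, 2016.
None of the other events listed affects the running of the period under the stated rules.
The April 24, 2016 filing falls after the January 15, 2016 deadline; the claim is time-barred.

TIME-BARRED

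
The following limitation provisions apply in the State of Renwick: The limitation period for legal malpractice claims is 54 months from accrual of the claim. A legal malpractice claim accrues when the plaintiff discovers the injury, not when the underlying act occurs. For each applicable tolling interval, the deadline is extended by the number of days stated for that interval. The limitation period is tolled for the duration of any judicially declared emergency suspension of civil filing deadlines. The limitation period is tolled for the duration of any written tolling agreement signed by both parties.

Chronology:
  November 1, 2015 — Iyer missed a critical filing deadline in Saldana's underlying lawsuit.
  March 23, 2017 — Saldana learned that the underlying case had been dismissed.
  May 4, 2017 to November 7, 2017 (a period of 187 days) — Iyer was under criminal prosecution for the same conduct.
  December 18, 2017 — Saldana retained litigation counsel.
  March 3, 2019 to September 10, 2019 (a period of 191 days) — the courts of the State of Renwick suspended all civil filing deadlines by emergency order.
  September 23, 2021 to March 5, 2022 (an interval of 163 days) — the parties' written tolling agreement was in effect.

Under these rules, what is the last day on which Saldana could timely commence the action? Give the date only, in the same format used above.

September 12, 2022

Under the discovery rule, the claim accrued on March 23, 2017, when Saldana discovered the injury — not on the November 1, 2015 date of the underlying act.
Adding the 54 months base period to March 23, 2017 gives a deadline of September 23, 2021, before any tolling.
Because the emergency suspension of filing deadlines ran from March 3, 2019 to September 10, 2019, the deadline is extended by 191 days to April 2, 2022.
The written tolling agreement from September 23, 2021 to March 5, 2022 tolled the period for 163 days, extending the deadline to September 12, 2022.
The pending criminal prosecution from May 4, 2017 to November 7, 2017 does not toll the period, because no stated rule makes a criminal prosecution a tolling event.
None of the other events listed affects the running of the period under the stated rules.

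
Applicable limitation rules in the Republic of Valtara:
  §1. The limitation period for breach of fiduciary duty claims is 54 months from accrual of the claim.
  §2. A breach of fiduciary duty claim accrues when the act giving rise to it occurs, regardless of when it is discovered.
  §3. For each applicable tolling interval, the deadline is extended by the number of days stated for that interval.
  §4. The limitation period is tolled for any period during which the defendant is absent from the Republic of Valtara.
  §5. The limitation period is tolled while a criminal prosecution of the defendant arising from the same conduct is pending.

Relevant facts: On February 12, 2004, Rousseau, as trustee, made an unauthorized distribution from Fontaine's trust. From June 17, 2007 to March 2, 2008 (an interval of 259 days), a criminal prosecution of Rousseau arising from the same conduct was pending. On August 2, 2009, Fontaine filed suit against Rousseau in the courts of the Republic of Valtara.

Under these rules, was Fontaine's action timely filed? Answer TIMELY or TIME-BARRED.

The claim accrued on February 12, 2004, the date of the act.
The untolled deadline — 54 months after February 12, 2004 — is August 12, 2008.
The pending criminal prosecution from June 17, 2007 to March 2, 2008 tolled the period for 259 days, extending the deadline to April 28, 2009.
Filing on August 2, 2009 missed the April 28, 2009 deadline — the action is time-barred.

TIME-BARRED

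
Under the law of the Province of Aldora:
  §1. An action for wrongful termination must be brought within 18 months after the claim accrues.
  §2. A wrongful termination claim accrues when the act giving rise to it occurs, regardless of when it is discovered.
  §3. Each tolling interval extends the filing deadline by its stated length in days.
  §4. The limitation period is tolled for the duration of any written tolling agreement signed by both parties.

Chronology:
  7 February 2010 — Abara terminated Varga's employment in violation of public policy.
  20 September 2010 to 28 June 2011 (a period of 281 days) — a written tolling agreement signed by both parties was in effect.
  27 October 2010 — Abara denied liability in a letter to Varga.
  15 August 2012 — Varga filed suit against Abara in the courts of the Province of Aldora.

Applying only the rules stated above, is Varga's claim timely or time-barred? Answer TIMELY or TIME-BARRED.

The claim accrued on 7 February 2010, when the wrongful act occurred.
Adding the 18 months base period to 7 February 2010 gives a deadline of 7 August 2011, before any tolling.
Because the written tolling agreement ran from 20 September 2010 to 28 June 2011, the deadline is extended by 281 days to 14 May 2012.
The other events in the timeline have no effect on the limitation period under the stated rules.
Filing on 15 August 2012 missed the 14 May 2012 deadline — the action is time-barred.

TIME-BARRED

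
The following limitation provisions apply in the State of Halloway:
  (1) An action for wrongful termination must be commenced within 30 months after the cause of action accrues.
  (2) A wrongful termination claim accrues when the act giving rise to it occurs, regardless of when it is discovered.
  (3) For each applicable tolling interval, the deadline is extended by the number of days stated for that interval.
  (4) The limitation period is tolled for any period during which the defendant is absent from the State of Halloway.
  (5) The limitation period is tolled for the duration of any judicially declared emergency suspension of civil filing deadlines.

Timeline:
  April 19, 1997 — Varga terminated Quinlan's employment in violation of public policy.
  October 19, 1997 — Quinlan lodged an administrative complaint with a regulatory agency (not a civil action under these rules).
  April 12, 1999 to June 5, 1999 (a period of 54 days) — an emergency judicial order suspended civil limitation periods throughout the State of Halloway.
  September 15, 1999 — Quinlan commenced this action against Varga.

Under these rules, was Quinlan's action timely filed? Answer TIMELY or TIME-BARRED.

TIMELY

The limitation period began to run on April 19, 1997.
The untolled deadline — 30 months after April 19, 1997 — is October 19, 1999.
Because the emergency suspension of filing deadlines ran from April 12, 1999 to June 5, 1999, the deadline is extended by 54 days to December 12, 1999.
The other events in the timeline have no effect on the limitation period under the stated rules.
Quinlan filed on September 15, 1999, before the December 12, 1999 deadline, so the action is timely.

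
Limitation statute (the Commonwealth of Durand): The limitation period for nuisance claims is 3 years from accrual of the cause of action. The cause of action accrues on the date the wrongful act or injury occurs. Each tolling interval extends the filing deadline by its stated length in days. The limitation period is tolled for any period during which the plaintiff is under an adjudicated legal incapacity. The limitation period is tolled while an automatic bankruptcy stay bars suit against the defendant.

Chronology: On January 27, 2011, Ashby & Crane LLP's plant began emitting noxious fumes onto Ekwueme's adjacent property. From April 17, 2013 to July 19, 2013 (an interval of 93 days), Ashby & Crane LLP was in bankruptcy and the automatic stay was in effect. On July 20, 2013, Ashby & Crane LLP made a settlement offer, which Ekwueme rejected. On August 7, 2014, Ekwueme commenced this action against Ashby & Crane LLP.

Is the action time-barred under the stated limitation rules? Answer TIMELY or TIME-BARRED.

The claim accrued on January 27, 2011, when the wrongful act occurred.
3 years from January 27, 2011 is January 27, 2014.
The automatic bankruptcy stay from April 17, 2013 to July 19, 2013 tolled the period for 93 days, extending the deadline to April 30, 2014.
Nothing else in the chronology tolls or restarts the period.
The August 7, 2014 filing falls after the April 30, 2014 deadline; the claim is time-barred.

TIME-BARRED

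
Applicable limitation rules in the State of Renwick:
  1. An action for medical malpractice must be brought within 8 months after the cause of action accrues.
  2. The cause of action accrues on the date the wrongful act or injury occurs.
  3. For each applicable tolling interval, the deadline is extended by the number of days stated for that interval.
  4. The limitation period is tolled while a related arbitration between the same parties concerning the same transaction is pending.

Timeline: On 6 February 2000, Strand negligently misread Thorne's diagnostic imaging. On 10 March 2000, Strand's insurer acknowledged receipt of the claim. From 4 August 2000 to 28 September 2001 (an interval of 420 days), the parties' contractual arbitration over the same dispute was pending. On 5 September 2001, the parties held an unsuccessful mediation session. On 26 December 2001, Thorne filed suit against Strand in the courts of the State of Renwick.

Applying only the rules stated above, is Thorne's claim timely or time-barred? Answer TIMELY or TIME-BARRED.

The cause of action accrued on 6 February 2000, the date of the act.
8 months from 6 February 2000 is 6 October 2000.
Because the pending related arbitration ran from 4 August 2000 to 28 September 2001, the deadline is extended by 420 days to 30 November 2001.
None of the other events listed affects the running of the period under the stated rules.
Filing on 26 December 2001 missed the 30 November 2001 deadline — the action is time-barred.

TIME-BARRED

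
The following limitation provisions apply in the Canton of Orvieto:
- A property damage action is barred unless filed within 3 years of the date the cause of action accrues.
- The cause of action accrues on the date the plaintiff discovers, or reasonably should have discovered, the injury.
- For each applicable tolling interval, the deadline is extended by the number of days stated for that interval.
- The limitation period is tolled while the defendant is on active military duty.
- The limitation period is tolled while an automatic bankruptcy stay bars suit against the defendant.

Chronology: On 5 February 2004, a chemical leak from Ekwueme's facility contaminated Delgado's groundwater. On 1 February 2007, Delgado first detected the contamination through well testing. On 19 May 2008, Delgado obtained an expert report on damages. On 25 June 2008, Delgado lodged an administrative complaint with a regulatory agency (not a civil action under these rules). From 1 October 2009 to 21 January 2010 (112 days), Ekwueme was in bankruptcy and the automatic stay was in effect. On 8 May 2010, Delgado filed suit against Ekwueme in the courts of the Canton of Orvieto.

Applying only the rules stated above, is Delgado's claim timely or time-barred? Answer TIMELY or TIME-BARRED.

TIMELY

Accrual is tied to discovery, so the period began on 1 February 2007 rather than on 5 February 2004 when the act occurred.
The untolled deadline — 3 years after 1 February 2007 — is 1 February 2010.
The automatic bankruptcy stay from 1 October 2009 to 21 January 2010 tolled the period for 112 days, extending the deadline to 24 May 2010.
The other events in the timeline have no effect on the limitation period under the stated rules.
Delgado filed on 8 May 2010, before the 24 May 2010 deadline, so the action is timely.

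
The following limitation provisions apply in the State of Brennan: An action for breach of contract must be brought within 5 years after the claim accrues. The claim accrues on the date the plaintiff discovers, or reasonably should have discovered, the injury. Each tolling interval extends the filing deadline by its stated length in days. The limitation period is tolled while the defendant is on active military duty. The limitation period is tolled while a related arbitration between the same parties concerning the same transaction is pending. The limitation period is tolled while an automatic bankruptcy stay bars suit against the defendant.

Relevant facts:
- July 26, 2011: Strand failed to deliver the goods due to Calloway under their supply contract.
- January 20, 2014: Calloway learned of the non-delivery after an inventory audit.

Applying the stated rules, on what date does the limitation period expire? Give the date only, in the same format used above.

January 20, 2019

Accrual is tied to discovery, so the period began on January 20, 2014 rather than on July 26, 2011 when the act occurred.
Adding the 5 years base period to January 20, 2014 gives a deadline of January 20, 2019, before any tolling.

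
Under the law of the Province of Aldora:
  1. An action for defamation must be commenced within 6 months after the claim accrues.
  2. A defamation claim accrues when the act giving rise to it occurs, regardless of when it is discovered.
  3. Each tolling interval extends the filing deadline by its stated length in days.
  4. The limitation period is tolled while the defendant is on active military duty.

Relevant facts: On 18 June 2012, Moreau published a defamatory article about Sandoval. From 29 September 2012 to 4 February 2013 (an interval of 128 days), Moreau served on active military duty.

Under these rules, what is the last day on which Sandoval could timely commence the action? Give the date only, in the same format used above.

The claim accrued on 18 June 2012, when the wrongful act occurred.
The untolled deadline — 6 months after 18 June 2012 — is 18 December 2012.
The defendant's active military service from 29 September 2012 to 4 February 2013 tolled the period for 128 days, extending the deadline to 25 April 2013.

25 April 2013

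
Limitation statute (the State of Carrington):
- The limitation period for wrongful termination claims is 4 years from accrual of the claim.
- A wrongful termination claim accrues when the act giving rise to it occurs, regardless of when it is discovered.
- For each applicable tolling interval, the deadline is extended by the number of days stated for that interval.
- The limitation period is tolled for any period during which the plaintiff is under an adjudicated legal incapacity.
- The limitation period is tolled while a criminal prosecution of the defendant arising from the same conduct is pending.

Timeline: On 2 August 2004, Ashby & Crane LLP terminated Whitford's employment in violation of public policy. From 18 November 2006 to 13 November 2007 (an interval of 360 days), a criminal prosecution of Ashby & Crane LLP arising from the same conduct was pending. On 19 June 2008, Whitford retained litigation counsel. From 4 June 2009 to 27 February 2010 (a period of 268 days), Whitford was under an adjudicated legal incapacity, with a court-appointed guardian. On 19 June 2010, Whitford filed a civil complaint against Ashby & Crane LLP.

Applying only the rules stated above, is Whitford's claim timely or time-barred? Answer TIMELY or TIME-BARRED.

TIME-BARRED

The claim accrued on 2 August 2004, the date of the act.
4 years from 2 August 2004 is 2 August 2008.
The period was tolled for 360 days by the pending criminal prosecution (18 November 2006 to 13 November 2007), pushing the deadline to 28 July 2009.
The period was tolled for 268 days by the plaintiff's legal incapacity (4 June 2009 to 27 February 2010), pushing the deadline to 22 April 2010.
The other events in the timeline have no effect on the limitation period under the stated rules.
Whitford filed on 19 June 2010, after the 22 April 2010 deadline, so the action is time-barred.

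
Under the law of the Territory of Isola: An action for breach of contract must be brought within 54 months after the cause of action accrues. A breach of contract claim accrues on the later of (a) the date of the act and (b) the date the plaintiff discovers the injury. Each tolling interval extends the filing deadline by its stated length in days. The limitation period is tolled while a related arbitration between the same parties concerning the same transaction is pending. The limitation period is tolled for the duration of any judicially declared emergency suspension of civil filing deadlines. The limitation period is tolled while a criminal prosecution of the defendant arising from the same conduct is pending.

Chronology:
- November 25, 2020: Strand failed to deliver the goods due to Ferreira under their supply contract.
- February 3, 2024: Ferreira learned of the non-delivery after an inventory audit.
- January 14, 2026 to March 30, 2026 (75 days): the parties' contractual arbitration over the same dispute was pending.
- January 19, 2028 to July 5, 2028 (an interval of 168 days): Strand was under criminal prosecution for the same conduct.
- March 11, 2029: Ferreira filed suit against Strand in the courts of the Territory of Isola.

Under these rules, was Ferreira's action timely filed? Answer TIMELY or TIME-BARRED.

The claim accrued on February 3, 2024 — the later of the November 25, 2020 act and the February 3, 2024 discovery.
Adding the 54 months base period to February 3, 2024 gives a deadline of August 3, 2028, before any tolling.
The period was tolled for 75 days by the pending related arbitration (January 14, 2026 to March 30, 2026), pushing the deadline to October 17, 2028.
Because the pending criminal prosecution ran from January 19, 2028 to July 5, 2028, the deadline is extended by 168 days to April 3, 2029.
Filing on March 11, 2029 beat the April 3, 2029 deadline — the action is timely.

TIMELY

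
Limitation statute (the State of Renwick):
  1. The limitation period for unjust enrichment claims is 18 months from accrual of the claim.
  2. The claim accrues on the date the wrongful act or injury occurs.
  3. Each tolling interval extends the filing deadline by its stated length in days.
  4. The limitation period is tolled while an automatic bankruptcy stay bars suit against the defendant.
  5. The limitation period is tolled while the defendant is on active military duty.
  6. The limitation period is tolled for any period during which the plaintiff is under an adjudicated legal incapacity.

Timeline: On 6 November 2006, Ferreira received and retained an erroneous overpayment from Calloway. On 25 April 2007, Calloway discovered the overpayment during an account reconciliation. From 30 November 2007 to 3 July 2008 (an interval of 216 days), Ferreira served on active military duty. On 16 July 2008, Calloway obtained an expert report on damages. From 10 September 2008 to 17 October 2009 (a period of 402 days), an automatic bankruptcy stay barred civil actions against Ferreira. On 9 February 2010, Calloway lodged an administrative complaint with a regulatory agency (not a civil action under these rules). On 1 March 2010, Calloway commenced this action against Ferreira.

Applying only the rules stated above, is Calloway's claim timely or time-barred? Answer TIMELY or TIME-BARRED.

Because the rule ties accrual to occurrence, the claim accrued on 6 November 2006, not on the 25 April 2007 discovery date.
The untolled deadline — 18 months after 6 November 2006 — is 6 May 2008.
The defendant's active military service from 30 November 2007 to 3 July 2008 tolled the period for 216 days, extending the deadline to 8 December 2008.
The automatic bankruptcy stay from 10 September 2008 to 17 October 2009 tolled the period for 402 days, extending the deadline to 14 January 2010.
The other events in the timeline have no effect on the limitation period under the stated rules.
Calloway filed on 1 March 2010, after the 14 January 2010 deadline, so the action is time-barred.

TIME-BARRED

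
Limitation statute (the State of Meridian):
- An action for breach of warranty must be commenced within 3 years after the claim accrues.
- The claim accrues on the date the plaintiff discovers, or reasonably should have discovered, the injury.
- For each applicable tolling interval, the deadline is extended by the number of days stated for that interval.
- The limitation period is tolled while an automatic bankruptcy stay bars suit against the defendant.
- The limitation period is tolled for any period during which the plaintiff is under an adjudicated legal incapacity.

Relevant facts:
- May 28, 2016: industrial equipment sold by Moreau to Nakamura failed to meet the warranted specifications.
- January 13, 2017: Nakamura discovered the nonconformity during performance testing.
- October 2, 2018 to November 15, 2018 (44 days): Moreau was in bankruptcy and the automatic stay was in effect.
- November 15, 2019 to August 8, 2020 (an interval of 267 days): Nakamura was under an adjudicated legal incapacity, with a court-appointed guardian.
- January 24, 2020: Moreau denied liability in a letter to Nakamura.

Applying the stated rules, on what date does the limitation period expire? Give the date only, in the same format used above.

November 19, 2020

Under the discovery rule, the claim accrued on January 13, 2017, when Nakamura discovered the injury — not on the May 28, 2016 date of the underlying act.
The untolled deadline — 3 years after January 13, 2017 — is January 13, 2020.
Because the automatic bankruptcy stay ran from October 2, 2018 to November 15, 2018, the deadline is extended by 44 days to February 26, 2020.
The period was tolled for 267 days by the plaintiff's legal incapacity (November 15, 2019 to August 8, 2020), pushing the deadline to November 19, 2020.
None of the other events listed affects the running of the period under the stated rules.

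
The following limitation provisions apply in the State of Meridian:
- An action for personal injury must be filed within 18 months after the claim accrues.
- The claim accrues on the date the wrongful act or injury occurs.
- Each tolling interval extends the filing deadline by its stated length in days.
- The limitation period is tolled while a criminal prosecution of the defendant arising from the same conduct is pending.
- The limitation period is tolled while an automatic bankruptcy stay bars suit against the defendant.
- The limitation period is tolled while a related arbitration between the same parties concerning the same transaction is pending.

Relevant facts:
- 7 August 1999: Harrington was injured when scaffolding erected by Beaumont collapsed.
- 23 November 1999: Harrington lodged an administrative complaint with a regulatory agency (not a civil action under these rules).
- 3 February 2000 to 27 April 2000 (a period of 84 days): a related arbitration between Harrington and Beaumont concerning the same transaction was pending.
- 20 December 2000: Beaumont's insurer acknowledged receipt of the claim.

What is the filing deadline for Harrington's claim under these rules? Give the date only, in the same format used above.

The claim accrued on 7 August 1999, when the wrongful act occurred.
The untolled deadline — 18 months after 7 August 1999 — is 7 February 2001.
The pending related arbitration from 3 February 2000 to 27 April 2000 tolled the period for 84 days, extending the deadline to 2 May 2001.
None of the other events listed affects the running of the period under the stated rules.

2 May 2001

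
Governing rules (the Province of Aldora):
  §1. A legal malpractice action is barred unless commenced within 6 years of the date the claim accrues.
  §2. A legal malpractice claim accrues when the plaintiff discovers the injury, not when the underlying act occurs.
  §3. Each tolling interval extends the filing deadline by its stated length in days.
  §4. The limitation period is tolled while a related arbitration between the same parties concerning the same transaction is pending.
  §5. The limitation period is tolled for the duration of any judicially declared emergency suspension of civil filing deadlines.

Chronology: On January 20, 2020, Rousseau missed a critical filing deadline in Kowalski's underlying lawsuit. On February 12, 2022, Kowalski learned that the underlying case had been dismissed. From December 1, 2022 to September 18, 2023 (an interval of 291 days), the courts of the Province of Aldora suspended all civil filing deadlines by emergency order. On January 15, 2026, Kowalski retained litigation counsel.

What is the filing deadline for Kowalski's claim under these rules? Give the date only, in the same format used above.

The claim did not accrue until Kowalski discovered the injury on February 12, 2022; the January 20, 2020 act date does not start the clock under the stated rule.
The untolled deadline — 6 years after February 12, 2022 — is February 12, 2028.
Because the emergency suspension of filing deadlines ran from December 1, 2022 to September 18, 2023, the deadline is extended by 291 days to November 29, 2028.
Nothing else in the chronology tolls or restarts the period.

November 29, 2028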